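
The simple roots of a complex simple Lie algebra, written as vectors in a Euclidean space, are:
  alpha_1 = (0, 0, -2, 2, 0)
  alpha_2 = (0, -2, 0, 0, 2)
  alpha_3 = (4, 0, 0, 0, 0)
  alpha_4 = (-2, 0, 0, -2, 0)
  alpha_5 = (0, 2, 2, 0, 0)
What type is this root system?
Compute the Cartan integers a_ij = 2(alpha_i, alpha_j)/(alpha_j, alpha_j); the resulting 5x5 Cartan matrix is
[[2, 0, 0, -1, -1], [0, 2, 0, 0, -1], [0, 0, 2, -2, 0], [-1, 0, -1, 2, 0], [-1, -1, 0, 0, 2]].
The roots have two lengths (squared-length ratio 2:1); the short ones are alpha_{1,2,4,5}. The associated Dynkin diagram is a chain of 5 nodes with a double edge at one end; the terminal node there is the unique long simple root (C_5), so the type is C_5 (the algebra sp(10)).

C_5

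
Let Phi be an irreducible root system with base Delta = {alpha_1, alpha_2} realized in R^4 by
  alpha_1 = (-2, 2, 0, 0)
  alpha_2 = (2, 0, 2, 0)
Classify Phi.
Compute the Cartan integers a_ij = 2(alpha_i, alpha_j)/(alpha_j, alpha_j); the resulting 2x2 Cartan matrix is
[[2, -1], [-1, 2]].
All simple roots have the same length, so the diagram is simply laced. The associated Dynkin diagram is a chain of 2 nodes with single edges (A_2), so the type is A_2 (the algebra sl(3)).

type A_2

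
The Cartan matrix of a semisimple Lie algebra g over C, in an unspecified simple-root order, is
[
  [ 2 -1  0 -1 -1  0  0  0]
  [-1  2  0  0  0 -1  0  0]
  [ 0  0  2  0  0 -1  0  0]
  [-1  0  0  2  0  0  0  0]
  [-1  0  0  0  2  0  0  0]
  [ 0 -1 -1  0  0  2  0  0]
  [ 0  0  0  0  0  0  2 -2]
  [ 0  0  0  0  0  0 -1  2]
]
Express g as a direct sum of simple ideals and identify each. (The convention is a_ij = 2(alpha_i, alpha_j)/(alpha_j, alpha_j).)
The diagram associated to this matrix has two connected components: the simple roots {alpha_7, alpha_8} form a chain of 2 nodes with a double edge at one end; the terminal node there is the unique short simple root (B_2), and {alpha_1, alpha_2, alpha_3, alpha_4, alpha_5, alpha_6} form a chain of 4 nodes with a fork of two nodes at one end (D_6). A semisimple Lie algebra decomposes uniquely as the direct sum of simple ideals, one per connected component of its Dynkin diagram, so g ≅ B_2 ⊕ D_6 (dimension 10 + 66 = 76).

type B_2 ⊕ type D_6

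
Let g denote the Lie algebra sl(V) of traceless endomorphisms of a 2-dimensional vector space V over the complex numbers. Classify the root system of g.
This is sl(2), which has dimension 2^2 - 1 = 3 and rank 2 - 1 = 1 (a Cartan subalgebra is the diagonal traceless matrices). In the classification of classical Lie algebras, the special linear algebra sl(n+1) has type A_n; here n = 1, so the Dynkin diagram is a chain of 1 nodes with single edges (A_1). Hence the type is A_1.

A1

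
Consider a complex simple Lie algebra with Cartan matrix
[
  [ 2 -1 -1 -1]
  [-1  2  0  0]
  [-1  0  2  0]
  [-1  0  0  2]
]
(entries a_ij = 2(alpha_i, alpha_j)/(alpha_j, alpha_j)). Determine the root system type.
D_4

The matrix has rank 4 with 2's on the diagonal. Reading the off-diagonal entries as Dynkin edges (a single edge where a_ij = a_ji = -1; a double or triple edge where a_ij * a_ji = 2 or 3), the diagram is a chain of 2 nodes with a fork of two nodes at one end (D_4). One simple-root ordering that puts it in standard form is (alpha_3, alpha_1, alpha_4, alpha_2). So the algebra is type D_4, i.e. so(8).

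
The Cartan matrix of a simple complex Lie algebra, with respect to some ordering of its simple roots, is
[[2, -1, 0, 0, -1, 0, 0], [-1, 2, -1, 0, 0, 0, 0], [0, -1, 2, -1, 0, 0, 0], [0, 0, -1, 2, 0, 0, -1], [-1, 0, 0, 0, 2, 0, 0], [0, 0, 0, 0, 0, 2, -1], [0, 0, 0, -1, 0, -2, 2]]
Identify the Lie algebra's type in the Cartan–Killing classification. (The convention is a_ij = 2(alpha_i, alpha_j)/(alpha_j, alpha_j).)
The matrix has rank 7 with 2's on the diagonal. Reading the off-diagonal entries as Dynkin edges (a single edge where a_ij = a_ji = -1; a double or triple edge where a_ij * a_ji = 2 or 3), the diagram is a chain of 7 nodes with a double edge at one end; the terminal node there is the unique short simple root (B_7). One simple-root ordering that puts it in standard form is (alpha_5, alpha_1, alpha_2, alpha_3, alpha_4, alpha_7, alpha_6). So the algebra is type B_7, i.e. so(15).

B_7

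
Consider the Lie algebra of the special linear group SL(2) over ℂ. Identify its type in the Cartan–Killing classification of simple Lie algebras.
A_1 (sl(2))

This is sl(2), which has dimension 2^2 - 1 = 3 and rank 2 - 1 = 1 (a Cartan subalgebra is the diagonal traceless matrices). In the classification of classical Lie algebras, the special linear algebra sl(n+1) has type A_n; here n = 1, so the Dynkin diagram is a chain of 1 nodes with single edges (A_1). Hence the type is A_1.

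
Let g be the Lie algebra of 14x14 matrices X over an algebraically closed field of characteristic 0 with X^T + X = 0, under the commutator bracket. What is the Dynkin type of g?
This is so(14) with 14 even, which has dimension 14(14-1)/2 = 91 and rank 14/2 = 7. In the classification of classical Lie algebras, the orthogonal algebra so(2n) in an even number of variables has type D_n; here n = 7, so the Dynkin diagram is a chain of 5 nodes with a fork of two nodes at one end (D_7). Hence the type is D_7.

D_7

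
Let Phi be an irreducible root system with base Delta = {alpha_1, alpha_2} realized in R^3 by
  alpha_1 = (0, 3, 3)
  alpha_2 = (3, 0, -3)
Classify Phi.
A2

Compute the Cartan integers a_ij = 2(alpha_i, alpha_j)/(alpha_j, alpha_j); the resulting 2x2 Cartan matrix is
[[2, -1], [-1, 2]].
All simple roots have the same length, so the diagram is simply laced. The associated Dynkin diagram is a chain of 2 nodes with single edges (A_2), so the type is A_2 (the algebra sl(3)).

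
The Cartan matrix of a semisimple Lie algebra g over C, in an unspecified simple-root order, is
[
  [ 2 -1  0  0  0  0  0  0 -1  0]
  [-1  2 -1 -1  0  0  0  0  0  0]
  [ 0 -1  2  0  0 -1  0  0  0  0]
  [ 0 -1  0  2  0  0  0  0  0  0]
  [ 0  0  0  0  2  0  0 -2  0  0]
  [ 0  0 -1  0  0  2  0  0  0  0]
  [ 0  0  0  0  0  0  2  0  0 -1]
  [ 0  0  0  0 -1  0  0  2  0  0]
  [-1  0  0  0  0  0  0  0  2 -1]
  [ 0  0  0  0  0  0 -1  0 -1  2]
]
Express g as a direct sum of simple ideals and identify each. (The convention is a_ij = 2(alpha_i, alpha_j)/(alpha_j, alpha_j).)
B2 ⊕ E8

The diagram associated to this matrix has two connected components: the simple roots {alpha_5, alpha_8} form a chain of 2 nodes with a double edge at one end; the terminal node there is the unique short simple root (B_2), and {alpha_1, alpha_2, alpha_3, alpha_4, alpha_6, alpha_7, alpha_9, alpha_10} form a chain of 7 nodes with one extra node attached to the third node from one end (E_8). A semisimple Lie algebra decomposes uniquely as the direct sum of simple ideals, one per connected component of its Dynkin diagram, so g ≅ B_2 ⊕ E_8 (dimension 10 + 248 = 258).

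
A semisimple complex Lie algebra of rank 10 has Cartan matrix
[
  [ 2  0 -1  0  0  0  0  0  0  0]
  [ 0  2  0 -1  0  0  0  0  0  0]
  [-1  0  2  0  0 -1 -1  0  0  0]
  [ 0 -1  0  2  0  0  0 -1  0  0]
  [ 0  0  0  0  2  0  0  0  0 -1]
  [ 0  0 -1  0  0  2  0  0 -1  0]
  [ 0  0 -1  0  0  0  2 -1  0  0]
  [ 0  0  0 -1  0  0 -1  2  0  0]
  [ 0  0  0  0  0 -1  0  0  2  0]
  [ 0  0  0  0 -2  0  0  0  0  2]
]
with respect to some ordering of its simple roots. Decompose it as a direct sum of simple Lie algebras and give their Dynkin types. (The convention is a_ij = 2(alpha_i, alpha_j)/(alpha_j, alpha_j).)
The diagram associated to this matrix has two connected components: the simple roots {alpha_5, alpha_10} form a chain of 2 nodes with a double edge at one end; the terminal node there is the unique short simple root (B_2), and {alpha_1, alpha_2, alpha_3, alpha_4, alpha_6, alpha_7, alpha_8, alpha_9} form a chain of 7 nodes with one extra node attached to the third node from one end (E_8). A semisimple Lie algebra decomposes uniquely as the direct sum of simple ideals, one per connected component of its Dynkin diagram, so g ≅ B_2 ⊕ E_8 (dimension 10 + 248 = 258).

B_2 + E_8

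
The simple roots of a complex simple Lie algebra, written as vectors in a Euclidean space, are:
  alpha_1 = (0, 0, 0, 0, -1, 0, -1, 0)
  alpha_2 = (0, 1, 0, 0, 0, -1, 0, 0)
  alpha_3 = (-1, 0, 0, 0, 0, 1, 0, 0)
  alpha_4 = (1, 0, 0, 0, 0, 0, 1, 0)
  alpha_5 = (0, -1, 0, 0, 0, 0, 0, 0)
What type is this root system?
type B_5

Compute the Cartan integers a_ij = 2(alpha_i, alpha_j)/(alpha_j, alpha_j); the resulting 5x5 Cartan matrix is
[[2, 0, 0, -1, 0], [0, 2, -1, 0, -2], [0, -1, 2, -1, 0], [-1, 0, -1, 2, 0], [0, -1, 0, 0, 2]].
The roots have two lengths (squared-length ratio 2:1); the short ones are alpha_{5}. The associated Dynkin diagram is a chain of 5 nodes with a double edge at one end; the terminal node there is the unique short simple root (B_5), so the type is B_5 (the algebra so(11)).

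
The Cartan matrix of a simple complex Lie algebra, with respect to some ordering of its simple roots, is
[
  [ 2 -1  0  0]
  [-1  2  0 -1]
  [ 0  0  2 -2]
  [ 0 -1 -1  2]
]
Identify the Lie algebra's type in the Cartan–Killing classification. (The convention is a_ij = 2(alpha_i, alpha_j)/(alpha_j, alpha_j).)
C_4 (sp(8))

The matrix has rank 4 with 2's on the diagonal. Reading the off-diagonal entries as Dynkin edges (a single edge where a_ij = a_ji = -1; a double or triple edge where a_ij * a_ji = 2 or 3), the diagram is a chain of 4 nodes with a double edge at one end; the terminal node there is the unique long simple root (C_4). One simple-root ordering that puts it in standard form is (alpha_1, alpha_2, alpha_4, alpha_3). So the algebra is type C_4, i.e. sp(8).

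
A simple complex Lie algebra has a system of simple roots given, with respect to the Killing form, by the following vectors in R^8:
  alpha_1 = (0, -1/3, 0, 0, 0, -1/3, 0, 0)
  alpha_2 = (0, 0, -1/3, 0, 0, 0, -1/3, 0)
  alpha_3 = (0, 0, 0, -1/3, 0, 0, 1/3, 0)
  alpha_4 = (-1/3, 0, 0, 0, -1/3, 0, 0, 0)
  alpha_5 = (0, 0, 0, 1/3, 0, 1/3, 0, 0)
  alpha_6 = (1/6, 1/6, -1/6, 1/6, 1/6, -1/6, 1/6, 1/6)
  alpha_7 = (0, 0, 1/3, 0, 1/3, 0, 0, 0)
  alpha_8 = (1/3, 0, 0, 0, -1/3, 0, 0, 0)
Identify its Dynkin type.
Compute the Cartan integers a_ij = 2(alpha_i, alpha_j)/(alpha_j, alpha_j); the resulting 8x8 Cartan matrix is
[[2, 0, 0, 0, -1, 0, 0, 0], [0, 2, -1, 0, 0, 0, -1, 0], [0, -1, 2, 0, -1, 0, 0, 0], [0, 0, 0, 2, 0, -1, -1, 0], [-1, 0, -1, 0, 2, 0, 0, 0], [0, 0, 0, -1, 0, 2, 0, 0], [0, -1, 0, -1, 0, 0, 2, -1], [0, 0, 0, 0, 0, 0, -1, 2]].
All simple roots have the same length, so the diagram is simply laced. The associated Dynkin diagram is a chain of 7 nodes with one extra node attached to the third node from one end (E_8), so the type is E_8.

type E_8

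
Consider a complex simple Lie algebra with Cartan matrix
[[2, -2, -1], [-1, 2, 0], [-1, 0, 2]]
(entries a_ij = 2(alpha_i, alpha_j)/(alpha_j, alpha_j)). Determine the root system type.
B_3 (so(7))

The matrix has rank 3 with 2's on the diagonal. Reading the off-diagonal entries as Dynkin edges (a single edge where a_ij = a_ji = -1; a double or triple edge where a_ij * a_ji = 2 or 3), the diagram is a chain of 3 nodes with a double edge at one end; the terminal node there is the unique short simple root (B_3). One simple-root ordering that puts it in standard form is (alpha_3, alpha_1, alpha_2). So the algebra is type B_3, i.e. so(7).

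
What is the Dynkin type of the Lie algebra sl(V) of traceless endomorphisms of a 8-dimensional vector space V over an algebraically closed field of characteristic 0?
A_7 (sl(8))

This is sl(8), which has dimension 8^2 - 1 = 63 and rank 8 - 1 = 7 (a Cartan subalgebra is the diagonal traceless matrices). In the classification of classical Lie algebras, the special linear algebra sl(n+1) has type A_n; here n = 7, so the Dynkin diagram is a chain of 7 nodes with single edges (A_7). Hence the type is A_7.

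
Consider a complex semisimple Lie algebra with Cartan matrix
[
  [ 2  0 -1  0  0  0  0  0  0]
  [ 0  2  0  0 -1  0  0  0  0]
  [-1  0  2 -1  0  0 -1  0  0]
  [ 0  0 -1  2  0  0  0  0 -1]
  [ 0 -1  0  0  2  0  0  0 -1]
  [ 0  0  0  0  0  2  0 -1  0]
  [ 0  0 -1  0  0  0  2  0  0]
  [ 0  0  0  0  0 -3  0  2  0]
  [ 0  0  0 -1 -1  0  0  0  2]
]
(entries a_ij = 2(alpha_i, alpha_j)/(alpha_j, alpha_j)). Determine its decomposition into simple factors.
The diagram associated to this matrix has two connected components: the simple roots {alpha_1, alpha_2, alpha_3, alpha_4, alpha_5, alpha_7, alpha_9} form a chain of 5 nodes with a fork of two nodes at one end (D_7), and {alpha_6, alpha_8} form two nodes joined by a triple edge (G_2). A semisimple Lie algebra decomposes uniquely as the direct sum of simple ideals, one per connected component of its Dynkin diagram, so g ≅ D_7 ⊕ G_2 (dimension 91 + 14 = 105).

type D_7 + type G_2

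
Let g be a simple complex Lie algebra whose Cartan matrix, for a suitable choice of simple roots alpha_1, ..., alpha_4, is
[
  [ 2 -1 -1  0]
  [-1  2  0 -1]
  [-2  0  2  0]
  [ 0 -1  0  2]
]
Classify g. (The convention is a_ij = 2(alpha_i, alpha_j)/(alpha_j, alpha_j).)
C4

The matrix has rank 4 with 2's on the diagonal. Reading the off-diagonal entries as Dynkin edges (a single edge where a_ij = a_ji = -1; a double or triple edge where a_ij * a_ji = 2 or 3), the diagram is a chain of 4 nodes with a double edge at one end; the terminal node there is the unique long simple root (C_4). One simple-root ordering that puts it in standard form is (alpha_4, alpha_2, alpha_1, alpha_3). So the algebra is type C_4, i.e. sp(8).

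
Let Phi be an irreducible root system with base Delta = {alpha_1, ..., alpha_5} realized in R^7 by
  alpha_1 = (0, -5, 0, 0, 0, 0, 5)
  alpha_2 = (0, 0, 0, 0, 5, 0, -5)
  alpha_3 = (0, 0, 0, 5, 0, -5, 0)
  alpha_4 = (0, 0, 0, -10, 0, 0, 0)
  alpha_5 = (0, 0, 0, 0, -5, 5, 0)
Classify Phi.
C_5

Compute the Cartan integers a_ij = 2(alpha_i, alpha_j)/(alpha_j, alpha_j); the resulting 5x5 Cartan matrix is
[[2, -1, 0, 0, 0], [-1, 2, 0, 0, -1], [0, 0, 2, -1, -1], [0, 0, -2, 2, 0], [0, -1, -1, 0, 2]].
The roots have two lengths (squared-length ratio 2:1); the short ones are alpha_{1,2,3,5}. The associated Dynkin diagram is a chain of 5 nodes with a double edge at one end; the terminal node there is the unique long simple root (C_5), so the type is C_5 (the algebra sp(10)).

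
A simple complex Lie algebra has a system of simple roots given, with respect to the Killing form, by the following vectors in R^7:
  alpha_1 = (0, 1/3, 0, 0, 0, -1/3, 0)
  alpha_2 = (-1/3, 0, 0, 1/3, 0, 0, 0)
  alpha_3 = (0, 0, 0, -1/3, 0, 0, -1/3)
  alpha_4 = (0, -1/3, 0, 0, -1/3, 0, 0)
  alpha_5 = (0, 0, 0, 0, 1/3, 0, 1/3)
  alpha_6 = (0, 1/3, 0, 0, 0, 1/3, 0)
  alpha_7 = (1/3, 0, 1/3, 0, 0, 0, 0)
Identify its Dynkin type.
Compute the Cartan integers a_ij = 2(alpha_i, alpha_j)/(alpha_j, alpha_j); the resulting 7x7 Cartan matrix is
[[2, 0, 0, -1, 0, 0, 0], [0, 2, -1, 0, 0, 0, -1], [0, -1, 2, 0, -1, 0, 0], [-1, 0, 0, 2, -1, -1, 0], [0, 0, -1, -1, 2, 0, 0], [0, 0, 0, -1, 0, 2, 0], [0, -1, 0, 0, 0, 0, 2]].
All simple roots have the same length, so the diagram is simply laced. The associated Dynkin diagram is a chain of 5 nodes with a fork of two nodes at one end (D_7), so the type is D_7 (the algebra so(14)).

D7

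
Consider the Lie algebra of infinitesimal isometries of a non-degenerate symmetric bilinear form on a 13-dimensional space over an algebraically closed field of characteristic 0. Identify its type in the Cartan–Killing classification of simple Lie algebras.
This is so(13) with 13 odd, which has dimension 13(13-1)/2 = 78 and rank (13-1)/2 = 6. In the classification of classical Lie algebras, the orthogonal algebra so(2n+1) in an odd number of variables has type B_n; here n = 6, so the Dynkin diagram is a chain of 6 nodes with a double edge at one end; the terminal node there is the unique short simple root (B_6). Hence the type is B_6.

B_6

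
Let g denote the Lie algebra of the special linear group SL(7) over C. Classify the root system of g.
This is sl(7), which has dimension 7^2 - 1 = 48 and rank 7 - 1 = 6 (a Cartan subalgebra is the diagonal traceless matrices). In the classification of classical Lie algebras, the special linear algebra sl(n+1) has type A_n; here n = 6, so the Dynkin diagram is a chain of 6 nodes with single edges (A_6). Hence the type is A_6.

A_6 (sl(7))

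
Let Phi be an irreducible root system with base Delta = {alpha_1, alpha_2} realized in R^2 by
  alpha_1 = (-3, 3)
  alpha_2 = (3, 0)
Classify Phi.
Compute the Cartan integers a_ij = 2(alpha_i, alpha_j)/(alpha_j, alpha_j); the resulting 2x2 Cartan matrix is
[[2, -2], [-1, 2]].
The roots have two lengths (squared-length ratio 2:1); the short ones are alpha_{2}. The associated Dynkin diagram is a chain of 2 nodes with a double edge at one end; the terminal node there is the unique short simple root (B_2), so the type is B_2 (the algebra so(5)).

B_2 (so(5))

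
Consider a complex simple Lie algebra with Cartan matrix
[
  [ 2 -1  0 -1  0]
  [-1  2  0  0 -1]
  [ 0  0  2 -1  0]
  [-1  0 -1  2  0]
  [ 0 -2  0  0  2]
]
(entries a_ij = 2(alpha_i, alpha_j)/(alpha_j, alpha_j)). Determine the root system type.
The matrix has rank 5 with 2's on the diagonal. Reading the off-diagonal entries as Dynkin edges (a single edge where a_ij = a_ji = -1; a double or triple edge where a_ij * a_ji = 2 or 3), the diagram is a chain of 5 nodes with a double edge at one end; the terminal node there is the unique long simple root (C_5). One simple-root ordering that puts it in standard form is (alpha_3, alpha_4, alpha_1, alpha_2, alpha_5). So the algebra is type C_5, i.e. sp(10).

type C_5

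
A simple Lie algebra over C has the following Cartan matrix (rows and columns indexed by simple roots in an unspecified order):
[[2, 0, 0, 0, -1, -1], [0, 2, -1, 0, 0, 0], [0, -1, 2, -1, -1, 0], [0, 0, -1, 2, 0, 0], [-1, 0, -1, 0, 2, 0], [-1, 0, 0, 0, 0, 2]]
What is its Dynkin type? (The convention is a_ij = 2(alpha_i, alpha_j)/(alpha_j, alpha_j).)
D_6 (so(12))

The matrix has rank 6 with 2's on the diagonal. Reading the off-diagonal entries as Dynkin edges (a single edge where a_ij = a_ji = -1; a double or triple edge where a_ij * a_ji = 2 or 3), the diagram is a chain of 4 nodes with a fork of two nodes at one end (D_6). One simple-root ordering that puts it in standard form is (alpha_6, alpha_1, alpha_5, alpha_3, alpha_4, alpha_2). So the algebra is type D_6, i.e. so(12).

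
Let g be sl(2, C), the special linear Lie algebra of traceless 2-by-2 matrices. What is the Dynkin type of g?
A1

This is sl(2), which has dimension 2^2 - 1 = 3 and rank 2 - 1 = 1 (a Cartan subalgebra is the diagonal traceless matrices). In the classification of classical Lie algebras, the special linear algebra sl(n+1) has type A_n; here n = 1, so the Dynkin diagram is a chain of 1 nodes with single edges (A_1). Hence the type is A_1.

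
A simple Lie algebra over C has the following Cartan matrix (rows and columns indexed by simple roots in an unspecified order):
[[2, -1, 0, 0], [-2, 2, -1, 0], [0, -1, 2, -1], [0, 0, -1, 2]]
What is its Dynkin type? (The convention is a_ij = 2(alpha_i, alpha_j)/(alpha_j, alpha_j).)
The matrix has rank 4 with 2's on the diagonal. Reading the off-diagonal entries as Dynkin edges (a single edge where a_ij = a_ji = -1; a double or triple edge where a_ij * a_ji = 2 or 3), the diagram is a chain of 4 nodes with a double edge at one end; the terminal node there is the unique short simple root (B_4). One simple-root ordering that puts it in standard form is (alpha_4, alpha_3, alpha_2, alpha_1). So the algebra is type B_4, i.e. so(9).

B_4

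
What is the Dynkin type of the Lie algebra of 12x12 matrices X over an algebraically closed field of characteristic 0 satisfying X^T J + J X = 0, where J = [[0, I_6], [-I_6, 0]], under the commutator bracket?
C_6

This is sp(12), which has dimension 12(12+1)/2 = 78 and rank 12/2 = 6. In the classification of classical Lie algebras, the symplectic algebra sp(2n) has type C_n; here n = 6, so the Dynkin diagram is a chain of 6 nodes with a double edge at one end; the terminal node there is the unique long simple root (C_6). Hence the type is C_6.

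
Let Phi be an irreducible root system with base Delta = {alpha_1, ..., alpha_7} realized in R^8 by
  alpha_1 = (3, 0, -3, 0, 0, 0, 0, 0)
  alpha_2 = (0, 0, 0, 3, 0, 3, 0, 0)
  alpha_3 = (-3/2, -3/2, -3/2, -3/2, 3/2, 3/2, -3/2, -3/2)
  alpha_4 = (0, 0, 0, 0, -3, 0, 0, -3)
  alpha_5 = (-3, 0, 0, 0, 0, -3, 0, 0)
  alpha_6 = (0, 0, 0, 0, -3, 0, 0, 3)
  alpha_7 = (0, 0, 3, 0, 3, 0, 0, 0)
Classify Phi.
Compute the Cartan integers a_ij = 2(alpha_i, alpha_j)/(alpha_j, alpha_j); the resulting 7x7 Cartan matrix is
[[2, 0, 0, 0, -1, 0, -1], [0, 2, 0, 0, -1, 0, 0], [0, 0, 2, 0, 0, -1, 0], [0, 0, 0, 2, 0, 0, -1], [-1, -1, 0, 0, 2, 0, 0], [0, 0, -1, 0, 0, 2, -1], [-1, 0, 0, -1, 0, -1, 2]].
All simple roots have the same length, so the diagram is simply laced. The associated Dynkin diagram is a chain of 6 nodes with one extra node attached to the third node from one end (E_7), so the type is E_7.

type E_7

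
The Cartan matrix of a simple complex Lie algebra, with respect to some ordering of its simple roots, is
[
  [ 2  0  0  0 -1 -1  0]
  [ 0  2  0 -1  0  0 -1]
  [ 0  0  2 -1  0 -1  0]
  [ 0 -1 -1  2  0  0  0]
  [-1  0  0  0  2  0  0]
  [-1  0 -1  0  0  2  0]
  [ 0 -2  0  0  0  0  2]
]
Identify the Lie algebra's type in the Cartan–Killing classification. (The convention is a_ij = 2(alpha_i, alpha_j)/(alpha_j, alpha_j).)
C7

The matrix has rank 7 with 2's on the diagonal. Reading the off-diagonal entries as Dynkin edges (a single edge where a_ij = a_ji = -1; a double or triple edge where a_ij * a_ji = 2 or 3), the diagram is a chain of 7 nodes with a double edge at one end; the terminal node there is the unique long simple root (C_7). One simple-root ordering that puts it in standard form is (alpha_5, alpha_1, alpha_6, alpha_3, alpha_4, alpha_2, alpha_7). So the algebra is type C_7, i.e. sp(14).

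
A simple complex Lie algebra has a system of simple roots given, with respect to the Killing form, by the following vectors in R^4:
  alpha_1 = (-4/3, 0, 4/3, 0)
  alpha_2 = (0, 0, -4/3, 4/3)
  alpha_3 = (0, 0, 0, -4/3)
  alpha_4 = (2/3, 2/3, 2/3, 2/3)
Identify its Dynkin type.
Compute the Cartan integers a_ij = 2(alpha_i, alpha_j)/(alpha_j, alpha_j); the resulting 4x4 Cartan matrix is
[[2, -1, 0, 0], [-1, 2, -2, 0], [0, -1, 2, -1], [0, 0, -1, 2]].
The roots have two lengths (squared-length ratio 2:1); the short ones are alpha_{3,4}. The associated Dynkin diagram is a chain of 4 nodes with a double edge between the middle two (F_4), so the type is F_4.

type F_4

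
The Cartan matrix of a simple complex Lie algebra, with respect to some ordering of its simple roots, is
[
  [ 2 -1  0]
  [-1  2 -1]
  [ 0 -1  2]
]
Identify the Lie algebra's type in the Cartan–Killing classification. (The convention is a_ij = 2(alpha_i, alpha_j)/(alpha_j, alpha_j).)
type A_3

The matrix has rank 3 with 2's on the diagonal. Reading the off-diagonal entries as Dynkin edges (a single edge where a_ij = a_ji = -1; a double or triple edge where a_ij * a_ji = 2 or 3), the diagram is a chain of 3 nodes with single edges (A_3). One simple-root ordering that puts it in standard form is (alpha_3, alpha_2, alpha_1). So the algebra is type A_3, i.e. sl(4).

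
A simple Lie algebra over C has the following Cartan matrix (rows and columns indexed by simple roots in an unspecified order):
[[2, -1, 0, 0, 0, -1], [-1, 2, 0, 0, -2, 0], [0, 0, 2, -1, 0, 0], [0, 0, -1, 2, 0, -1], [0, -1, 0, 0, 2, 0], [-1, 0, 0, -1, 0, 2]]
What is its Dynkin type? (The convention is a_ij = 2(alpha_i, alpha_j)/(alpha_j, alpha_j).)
B_6

The matrix has rank 6 with 2's on the diagonal. Reading the off-diagonal entries as Dynkin edges (a single edge where a_ij = a_ji = -1; a double or triple edge where a_ij * a_ji = 2 or 3), the diagram is a chain of 6 nodes with a double edge at one end; the terminal node there is the unique short simple root (B_6). One simple-root ordering that puts it in standard form is (alpha_3, alpha_4, alpha_6, alpha_1, alpha_2, alpha_5). So the algebra is type B_6, i.e. so(13).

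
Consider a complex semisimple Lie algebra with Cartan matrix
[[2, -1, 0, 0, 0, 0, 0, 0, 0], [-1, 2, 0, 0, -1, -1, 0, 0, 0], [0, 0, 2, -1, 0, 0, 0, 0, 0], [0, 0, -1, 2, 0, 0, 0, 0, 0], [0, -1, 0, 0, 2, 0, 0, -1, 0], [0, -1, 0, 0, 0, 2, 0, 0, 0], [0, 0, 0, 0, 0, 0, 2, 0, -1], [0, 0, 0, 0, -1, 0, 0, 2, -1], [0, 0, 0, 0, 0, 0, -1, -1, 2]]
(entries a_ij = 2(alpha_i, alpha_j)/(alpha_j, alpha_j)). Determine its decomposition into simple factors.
A2 ⊕ D7

The diagram associated to this matrix has two connected components: the simple roots {alpha_3, alpha_4} form a chain of 2 nodes with single edges (A_2), and {alpha_1, alpha_2, alpha_5, alpha_6, alpha_7, alpha_8, alpha_9} form a chain of 5 nodes with a fork of two nodes at one end (D_7). A semisimple Lie algebra decomposes uniquely as the direct sum of simple ideals, one per connected component of its Dynkin diagram, so g ≅ A_2 ⊕ D_7 (dimension 8 + 91 = 99).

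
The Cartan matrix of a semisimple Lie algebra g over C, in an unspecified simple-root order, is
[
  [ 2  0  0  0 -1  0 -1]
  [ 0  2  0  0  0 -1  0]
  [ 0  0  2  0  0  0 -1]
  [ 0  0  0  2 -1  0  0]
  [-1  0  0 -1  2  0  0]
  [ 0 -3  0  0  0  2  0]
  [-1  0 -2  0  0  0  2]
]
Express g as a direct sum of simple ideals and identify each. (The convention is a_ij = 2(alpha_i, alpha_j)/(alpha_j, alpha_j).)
B5 + G2

The diagram associated to this matrix has two connected components: the simple roots {alpha_1, alpha_3, alpha_4, alpha_5, alpha_7} form a chain of 5 nodes with a double edge at one end; the terminal node there is the unique short simple root (B_5), and {alpha_2, alpha_6} form two nodes joined by a triple edge (G_2). A semisimple Lie algebra decomposes uniquely as the direct sum of simple ideals, one per connected component of its Dynkin diagram, so g ≅ B_5 ⊕ G_2 (dimension 55 + 14 = 69).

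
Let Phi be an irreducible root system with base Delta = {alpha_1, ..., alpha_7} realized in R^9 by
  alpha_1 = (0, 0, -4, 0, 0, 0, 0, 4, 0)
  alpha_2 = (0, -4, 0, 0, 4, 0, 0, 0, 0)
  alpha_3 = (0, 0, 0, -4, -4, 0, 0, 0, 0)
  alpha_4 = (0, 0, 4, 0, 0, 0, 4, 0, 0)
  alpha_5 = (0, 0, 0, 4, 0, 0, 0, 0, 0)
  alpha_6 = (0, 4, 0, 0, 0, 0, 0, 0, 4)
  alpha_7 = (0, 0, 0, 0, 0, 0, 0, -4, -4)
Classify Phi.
Compute the Cartan integers a_ij = 2(alpha_i, alpha_j)/(alpha_j, alpha_j); the resulting 7x7 Cartan matrix is
[[2, 0, 0, -1, 0, 0, -1], [0, 2, -1, 0, 0, -1, 0], [0, -1, 2, 0, -2, 0, 0], [-1, 0, 0, 2, 0, 0, 0], [0, 0, -1, 0, 2, 0, 0], [0, -1, 0, 0, 0, 2, -1], [-1, 0, 0, 0, 0, -1, 2]].
The roots have two lengths (squared-length ratio 2:1); the short ones are alpha_{5}. The associated Dynkin diagram is a chain of 7 nodes with a double edge at one end; the terminal node there is the unique short simple root (B_7), so the type is B_7 (the algebra so(15)).

B_7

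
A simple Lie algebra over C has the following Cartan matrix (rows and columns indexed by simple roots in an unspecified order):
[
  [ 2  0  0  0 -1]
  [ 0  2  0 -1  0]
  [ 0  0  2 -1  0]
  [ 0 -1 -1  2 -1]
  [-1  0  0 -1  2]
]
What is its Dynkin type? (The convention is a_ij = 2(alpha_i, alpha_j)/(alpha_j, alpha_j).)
The matrix has rank 5 with 2's on the diagonal. Reading the off-diagonal entries as Dynkin edges (a single edge where a_ij = a_ji = -1; a double or triple edge where a_ij * a_ji = 2 or 3), the diagram is a chain of 3 nodes with a fork of two nodes at one end (D_5). One simple-root ordering that puts it in standard form is (alpha_1, alpha_5, alpha_4, alpha_2, alpha_3). So the algebra is type D_5, i.e. so(10).

D5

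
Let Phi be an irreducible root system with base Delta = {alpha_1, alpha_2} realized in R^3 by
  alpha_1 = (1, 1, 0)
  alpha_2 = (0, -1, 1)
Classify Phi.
Compute the Cartan integers a_ij = 2(alpha_i, alpha_j)/(alpha_j, alpha_j); the resulting 2x2 Cartan matrix is
[[2, -1], [-1, 2]].
All simple roots have the same length, so the diagram is simply laced. The associated Dynkin diagram is a chain of 2 nodes with single edges (A_2), so the type is A_2 (the algebra sl(3)).

A2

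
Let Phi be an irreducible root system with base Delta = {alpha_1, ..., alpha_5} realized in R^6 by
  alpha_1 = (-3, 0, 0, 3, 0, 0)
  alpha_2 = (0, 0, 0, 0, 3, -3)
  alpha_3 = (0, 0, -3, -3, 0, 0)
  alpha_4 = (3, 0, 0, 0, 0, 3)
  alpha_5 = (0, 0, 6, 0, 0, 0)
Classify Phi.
Compute the Cartan integers a_ij = 2(alpha_i, alpha_j)/(alpha_j, alpha_j); the resulting 5x5 Cartan matrix is
[[2, 0, -1, -1, 0], [0, 2, 0, -1, 0], [-1, 0, 2, 0, -1], [-1, -1, 0, 2, 0], [0, 0, -2, 0, 2]].
The roots have two lengths (squared-length ratio 2:1); the short ones are alpha_{1,2,3,4}. The associated Dynkin diagram is a chain of 5 nodes with a double edge at one end; the terminal node there is the unique long simple root (C_5), so the type is C_5 (the algebra sp(10)).

type C_5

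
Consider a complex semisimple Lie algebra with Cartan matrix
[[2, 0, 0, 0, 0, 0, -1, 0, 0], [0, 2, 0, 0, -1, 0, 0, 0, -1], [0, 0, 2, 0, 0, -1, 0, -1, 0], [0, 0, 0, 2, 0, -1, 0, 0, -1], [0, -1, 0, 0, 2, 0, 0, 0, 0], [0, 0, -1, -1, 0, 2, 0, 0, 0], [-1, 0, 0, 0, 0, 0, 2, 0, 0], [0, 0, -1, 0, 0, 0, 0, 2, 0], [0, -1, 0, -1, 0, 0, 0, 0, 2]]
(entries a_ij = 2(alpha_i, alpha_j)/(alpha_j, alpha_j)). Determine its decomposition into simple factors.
A2 + A7

The diagram associated to this matrix has two connected components: the simple roots {alpha_1, alpha_7} form a chain of 2 nodes with single edges (A_2), and {alpha_2, alpha_3, alpha_4, alpha_5, alpha_6, alpha_8, alpha_9} form a chain of 7 nodes with single edges (A_7). A semisimple Lie algebra decomposes uniquely as the direct sum of simple ideals, one per connected component of its Dynkin diagram, so g ≅ A_2 ⊕ A_7 (dimension 8 + 63 = 71).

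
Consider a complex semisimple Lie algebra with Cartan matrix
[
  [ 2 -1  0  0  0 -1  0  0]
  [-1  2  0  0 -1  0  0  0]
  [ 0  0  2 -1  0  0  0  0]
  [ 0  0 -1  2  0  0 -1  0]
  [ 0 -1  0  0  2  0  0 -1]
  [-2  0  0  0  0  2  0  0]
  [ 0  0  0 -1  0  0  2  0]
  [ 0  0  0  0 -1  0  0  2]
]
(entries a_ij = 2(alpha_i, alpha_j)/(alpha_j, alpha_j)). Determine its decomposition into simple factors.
A3 + C5

The diagram associated to this matrix has two connected components: the simple roots {alpha_3, alpha_4, alpha_7} form a chain of 3 nodes with single edges (A_3), and {alpha_1, alpha_2, alpha_5, alpha_6, alpha_8} form a chain of 5 nodes with a double edge at one end; the terminal node there is the unique long simple root (C_5). A semisimple Lie algebra decomposes uniquely as the direct sum of simple ideals, one per connected component of its Dynkin diagram, so g ≅ A_3 ⊕ C_5 (dimension 15 + 55 = 70).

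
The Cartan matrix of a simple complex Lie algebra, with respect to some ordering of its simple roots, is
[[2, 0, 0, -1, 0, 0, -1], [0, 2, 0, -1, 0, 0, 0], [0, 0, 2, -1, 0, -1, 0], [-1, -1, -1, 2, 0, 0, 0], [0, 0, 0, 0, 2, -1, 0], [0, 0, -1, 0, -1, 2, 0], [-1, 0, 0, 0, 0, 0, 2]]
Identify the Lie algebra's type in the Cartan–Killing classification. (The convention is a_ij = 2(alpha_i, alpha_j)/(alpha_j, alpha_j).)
The matrix has rank 7 with 2's on the diagonal. Reading the off-diagonal entries as Dynkin edges (a single edge where a_ij = a_ji = -1; a double or triple edge where a_ij * a_ji = 2 or 3), the diagram is a chain of 6 nodes with one extra node attached to the third node from one end (E_7). One simple-root ordering that puts it in standard form is (alpha_7, alpha_2, alpha_1, alpha_4, alpha_3, alpha_6, alpha_5). So the algebra is type E_7.

E_7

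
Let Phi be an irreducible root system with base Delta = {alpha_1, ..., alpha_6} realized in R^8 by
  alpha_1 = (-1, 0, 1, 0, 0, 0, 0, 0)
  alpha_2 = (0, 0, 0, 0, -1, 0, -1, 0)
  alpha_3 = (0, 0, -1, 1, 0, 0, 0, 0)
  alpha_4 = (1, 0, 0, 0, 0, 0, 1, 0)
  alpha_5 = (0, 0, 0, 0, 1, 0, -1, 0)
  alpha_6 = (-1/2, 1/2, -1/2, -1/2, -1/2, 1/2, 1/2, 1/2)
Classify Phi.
Compute the Cartan integers a_ij = 2(alpha_i, alpha_j)/(alpha_j, alpha_j); the resulting 6x6 Cartan matrix is
[[2, 0, -1, -1, 0, 0], [0, 2, 0, -1, 0, 0], [-1, 0, 2, 0, 0, 0], [-1, -1, 0, 2, -1, 0], [0, 0, 0, -1, 2, -1], [0, 0, 0, 0, -1, 2]].
All simple roots have the same length, so the diagram is simply laced. The associated Dynkin diagram is a chain of 5 nodes with one extra node attached to the third node from one end (E_6), so the type is E_6.

E_6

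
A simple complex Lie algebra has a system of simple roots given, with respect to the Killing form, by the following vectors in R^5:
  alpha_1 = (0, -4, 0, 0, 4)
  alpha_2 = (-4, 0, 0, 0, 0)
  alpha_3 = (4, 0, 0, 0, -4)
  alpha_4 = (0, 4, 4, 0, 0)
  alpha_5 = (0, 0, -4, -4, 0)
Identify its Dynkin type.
Compute the Cartan integers a_ij = 2(alpha_i, alpha_j)/(alpha_j, alpha_j); the resulting 5x5 Cartan matrix is
[[2, 0, -1, -1, 0], [0, 2, -1, 0, 0], [-1, -2, 2, 0, 0], [-1, 0, 0, 2, -1], [0, 0, 0, -1, 2]].
The roots have two lengths (squared-length ratio 2:1); the short ones are alpha_{2}. The associated Dynkin diagram is a chain of 5 nodes with a double edge at one end; the terminal node there is the unique short simple root (B_5), so the type is B_5 (the algebra so(11)).

B_5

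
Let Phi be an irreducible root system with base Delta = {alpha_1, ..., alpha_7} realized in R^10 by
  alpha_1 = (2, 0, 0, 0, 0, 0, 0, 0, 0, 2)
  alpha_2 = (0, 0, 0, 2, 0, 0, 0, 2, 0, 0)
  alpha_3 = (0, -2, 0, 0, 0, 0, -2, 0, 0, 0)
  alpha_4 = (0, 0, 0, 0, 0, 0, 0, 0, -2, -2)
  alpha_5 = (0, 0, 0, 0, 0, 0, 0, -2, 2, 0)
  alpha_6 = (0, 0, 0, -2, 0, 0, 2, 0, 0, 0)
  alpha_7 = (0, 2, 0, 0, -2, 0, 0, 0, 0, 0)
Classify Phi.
type A_7

Compute the Cartan integers a_ij = 2(alpha_i, alpha_j)/(alpha_j, alpha_j); the resulting 7x7 Cartan matrix is
[[2, 0, 0, -1, 0, 0, 0], [0, 2, 0, 0, -1, -1, 0], [0, 0, 2, 0, 0, -1, -1], [-1, 0, 0, 2, -1, 0, 0], [0, -1, 0, -1, 2, 0, 0], [0, -1, -1, 0, 0, 2, 0], [0, 0, -1, 0, 0, 0, 2]].
All simple roots have the same length, so the diagram is simply laced. The associated Dynkin diagram is a chain of 7 nodes with single edges (A_7), so the type is A_7 (the algebra sl(8)).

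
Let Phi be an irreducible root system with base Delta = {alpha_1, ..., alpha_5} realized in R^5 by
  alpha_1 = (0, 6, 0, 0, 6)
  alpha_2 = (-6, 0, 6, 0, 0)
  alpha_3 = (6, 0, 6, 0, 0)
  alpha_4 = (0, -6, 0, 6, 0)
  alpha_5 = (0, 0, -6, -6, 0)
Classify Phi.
Compute the Cartan integers a_ij = 2(alpha_i, alpha_j)/(alpha_j, alpha_j); the resulting 5x5 Cartan matrix is
[[2, 0, 0, -1, 0], [0, 2, 0, 0, -1], [0, 0, 2, 0, -1], [-1, 0, 0, 2, -1], [0, -1, -1, -1, 2]].
All simple roots have the same length, so the diagram is simply laced. The associated Dynkin diagram is a chain of 3 nodes with a fork of two nodes at one end (D_5), so the type is D_5 (the algebra so(10)).

D_5 (so(10))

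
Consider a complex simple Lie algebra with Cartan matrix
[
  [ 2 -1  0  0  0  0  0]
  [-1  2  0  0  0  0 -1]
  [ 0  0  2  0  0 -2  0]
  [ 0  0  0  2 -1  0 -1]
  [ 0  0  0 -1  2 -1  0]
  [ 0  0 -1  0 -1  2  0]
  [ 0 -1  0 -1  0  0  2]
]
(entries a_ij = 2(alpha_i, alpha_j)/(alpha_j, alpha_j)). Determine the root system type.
C_7

The matrix has rank 7 with 2's on the diagonal. Reading the off-diagonal entries as Dynkin edges (a single edge where a_ij = a_ji = -1; a double or triple edge where a_ij * a_ji = 2 or 3), the diagram is a chain of 7 nodes with a double edge at one end; the terminal node there is the unique long simple root (C_7). One simple-root ordering that puts it in standard form is (alpha_1, alpha_2, alpha_7, alpha_4, alpha_5, alpha_6, alpha_3). So the algebra is type C_7, i.e. sp(14).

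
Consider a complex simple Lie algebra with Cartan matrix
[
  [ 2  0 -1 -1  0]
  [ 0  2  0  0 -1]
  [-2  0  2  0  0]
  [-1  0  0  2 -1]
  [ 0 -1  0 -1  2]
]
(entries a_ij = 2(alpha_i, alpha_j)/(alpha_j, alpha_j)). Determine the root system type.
C_5 (sp(10))

The matrix has rank 5 with 2's on the diagonal. Reading the off-diagonal entries as Dynkin edges (a single edge where a_ij = a_ji = -1; a double or triple edge where a_ij * a_ji = 2 or 3), the diagram is a chain of 5 nodes with a double edge at one end; the terminal node there is the unique long simple root (C_5). One simple-root ordering that puts it in standard form is (alpha_2, alpha_5, alpha_4, alpha_1, alpha_3). So the algebra is type C_5, i.e. sp(10).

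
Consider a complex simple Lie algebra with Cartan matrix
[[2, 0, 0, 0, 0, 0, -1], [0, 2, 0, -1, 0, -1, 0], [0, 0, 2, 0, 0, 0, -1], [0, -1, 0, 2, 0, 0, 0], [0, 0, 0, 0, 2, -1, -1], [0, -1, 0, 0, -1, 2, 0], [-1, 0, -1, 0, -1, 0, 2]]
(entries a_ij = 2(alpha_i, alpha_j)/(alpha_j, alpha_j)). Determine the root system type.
D_7 (so(14))

The matrix has rank 7 with 2's on the diagonal. Reading the off-diagonal entries as Dynkin edges (a single edge where a_ij = a_ji = -1; a double or triple edge where a_ij * a_ji = 2 or 3), the diagram is a chain of 5 nodes with a fork of two nodes at one end (D_7). One simple-root ordering that puts it in standard form is (alpha_4, alpha_2, alpha_6, alpha_5, alpha_7, alpha_1, alpha_3). So the algebra is type D_7, i.e. so(14).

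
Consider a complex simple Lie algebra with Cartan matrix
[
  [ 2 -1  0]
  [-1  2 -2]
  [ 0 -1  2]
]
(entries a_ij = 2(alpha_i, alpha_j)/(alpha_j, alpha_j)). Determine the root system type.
The matrix has rank 3 with 2's on the diagonal. Reading the off-diagonal entries as Dynkin edges (a single edge where a_ij = a_ji = -1; a double or triple edge where a_ij * a_ji = 2 or 3), the diagram is a chain of 3 nodes with a double edge at one end; the terminal node there is the unique short simple root (B_3). One simple-root ordering that puts it in standard form is (alpha_1, alpha_2, alpha_3). So the algebra is type B_3, i.e. so(7).

B3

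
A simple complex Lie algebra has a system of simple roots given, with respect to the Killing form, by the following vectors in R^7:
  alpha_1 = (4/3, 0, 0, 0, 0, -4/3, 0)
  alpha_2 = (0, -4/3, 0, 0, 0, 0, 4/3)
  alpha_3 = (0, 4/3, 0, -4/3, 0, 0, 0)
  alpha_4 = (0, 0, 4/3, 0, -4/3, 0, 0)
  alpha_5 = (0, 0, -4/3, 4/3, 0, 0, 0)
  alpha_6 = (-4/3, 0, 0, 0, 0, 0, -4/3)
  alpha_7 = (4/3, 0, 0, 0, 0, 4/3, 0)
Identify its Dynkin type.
Compute the Cartan integers a_ij = 2(alpha_i, alpha_j)/(alpha_j, alpha_j); the resulting 7x7 Cartan matrix is
[[2, 0, 0, 0, 0, -1, 0], [0, 2, -1, 0, 0, -1, 0], [0, -1, 2, 0, -1, 0, 0], [0, 0, 0, 2, -1, 0, 0], [0, 0, -1, -1, 2, 0, 0], [-1, -1, 0, 0, 0, 2, -1], [0, 0, 0, 0, 0, -1, 2]].
All simple roots have the same length, so the diagram is simply laced. The associated Dynkin diagram is a chain of 5 nodes with a fork of two nodes at one end (D_7), so the type is D_7 (the algebra so(14)).

D7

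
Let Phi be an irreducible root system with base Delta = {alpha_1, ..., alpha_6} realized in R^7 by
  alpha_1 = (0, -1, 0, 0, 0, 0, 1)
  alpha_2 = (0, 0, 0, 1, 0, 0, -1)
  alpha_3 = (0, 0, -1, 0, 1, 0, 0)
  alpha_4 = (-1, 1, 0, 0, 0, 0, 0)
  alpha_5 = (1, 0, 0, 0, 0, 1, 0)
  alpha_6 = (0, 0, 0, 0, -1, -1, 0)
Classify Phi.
Compute the Cartan integers a_ij = 2(alpha_i, alpha_j)/(alpha_j, alpha_j); the resulting 6x6 Cartan matrix is
[[2, -1, 0, -1, 0, 0], [-1, 2, 0, 0, 0, 0], [0, 0, 2, 0, 0, -1], [-1, 0, 0, 2, -1, 0], [0, 0, 0, -1, 2, -1], [0, 0, -1, 0, -1, 2]].
All simple roots have the same length, so the diagram is simply laced. The associated Dynkin diagram is a chain of 6 nodes with single edges (A_6), so the type is A_6 (the algebra sl(7)).

A_6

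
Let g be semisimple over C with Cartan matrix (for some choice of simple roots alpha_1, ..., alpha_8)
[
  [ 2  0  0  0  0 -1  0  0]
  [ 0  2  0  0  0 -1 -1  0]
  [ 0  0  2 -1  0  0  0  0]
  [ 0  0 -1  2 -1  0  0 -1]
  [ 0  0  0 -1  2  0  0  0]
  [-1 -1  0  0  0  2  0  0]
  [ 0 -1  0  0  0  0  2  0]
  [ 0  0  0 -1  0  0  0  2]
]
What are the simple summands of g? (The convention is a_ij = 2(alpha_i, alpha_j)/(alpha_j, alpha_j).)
A4 ⊕ D4

The diagram associated to this matrix has two connected components: the simple roots {alpha_1, alpha_2, alpha_6, alpha_7} form a chain of 4 nodes with single edges (A_4), and {alpha_3, alpha_4, alpha_5, alpha_8} form a chain of 2 nodes with a fork of two nodes at one end (D_4). A semisimple Lie algebra decomposes uniquely as the direct sum of simple ideals, one per connected component of its Dynkin diagram, so g ≅ A_4 ⊕ D_4 (dimension 24 + 28 = 52).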